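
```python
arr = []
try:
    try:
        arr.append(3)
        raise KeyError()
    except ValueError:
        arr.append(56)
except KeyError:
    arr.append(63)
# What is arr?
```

Step-by-step execution trace:
1. Inner try: `arr.append(3)` → arr = [3].
2. `raise KeyError()` raises KeyError.
3. Inner `except ValueError` does not match KeyError; exception propagates to outer try.
4. Outer `except KeyError` matches → `arr.append(63)` → arr = [3, 63].
Result: [3, 63]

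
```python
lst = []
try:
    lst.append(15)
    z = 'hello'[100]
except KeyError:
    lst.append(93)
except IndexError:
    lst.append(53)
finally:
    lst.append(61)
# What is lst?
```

Step-by-step execution trace:
1. try: `lst.append(15)` → lst = [15].
2. `z = 'hello'[100]` raises IndexError.
3. `except KeyError` does not match IndexError; skipped.
4. `except IndexError` matches → `lst.append(53)` → lst = [15, 53].
5. finally always runs: `lst.append(61)` → lst = [15, 53, 61].
Result: [15, 53, 61]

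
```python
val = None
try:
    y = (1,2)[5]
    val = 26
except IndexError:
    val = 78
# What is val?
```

Step-by-step execution trace:
1. `y = (1,2)[5]` raises IndexError.
2. `val = 26` is not reached.
3. `except IndexError` matches → val = 78.
Result: 78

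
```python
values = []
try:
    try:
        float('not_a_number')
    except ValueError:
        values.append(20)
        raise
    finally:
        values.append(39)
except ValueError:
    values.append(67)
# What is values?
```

Step-by-step execution trace:
1. Inner try: `float('not_a_number')` raises ValueError.
2. Inner `except ValueError` matches → `values.append(20)` → values = [20].
3. bare `raise` re-raises ValueError.
4. Inner `finally` runs during unwinding: `values.append(39)` → values = [20, 39].
5. Outer `except ValueError` matches → `values.append(67)` → values = [20, 39, 67].
Result: [20, 39, 67]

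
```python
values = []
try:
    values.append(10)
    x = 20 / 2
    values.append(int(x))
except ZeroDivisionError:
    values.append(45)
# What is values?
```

Step-by-step execution trace:
1. try: `values.append(10)` → values = [10].
2. `x = 20 / 2` → x = 10.0. No exception raised.
3. `values.append(int(x))` → values = [10, 10].
4. `except ZeroDivisionError` is skipped (no exception was raised).
Result: [10, 10]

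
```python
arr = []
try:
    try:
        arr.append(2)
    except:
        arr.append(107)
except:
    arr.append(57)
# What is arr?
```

Step-by-step execution trace:
1. Inner try: `arr.append(2)` → arr = [2]. No exception raised.
2. Inner `except` is skipped.
3. Inner try completes normally; outer `except` is skipped.
Result: [2]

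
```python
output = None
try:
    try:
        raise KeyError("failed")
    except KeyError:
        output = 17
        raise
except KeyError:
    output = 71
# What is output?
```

Step-by-step execution trace:
1. Inner try: `raise KeyError("failed")` raises KeyError.
2. Inner `except KeyError` matches → output = 17.
3. bare `raise` re-raises the same KeyError.
4. Outer `except KeyError` matches → output = 71.
Result: 71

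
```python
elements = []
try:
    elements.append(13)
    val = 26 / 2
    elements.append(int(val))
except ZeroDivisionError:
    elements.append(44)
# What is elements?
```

Step-by-step execution trace:
1. try: `elements.append(13)` → elements = [13].
2. `val = 26 / 2` → val = 13.0. No exception raised.
3. `elements.append(int(val))` → elements = [13, 13].
4. `except ZeroDivisionError` is skipped (no exception was raised).
Result: [13, 13]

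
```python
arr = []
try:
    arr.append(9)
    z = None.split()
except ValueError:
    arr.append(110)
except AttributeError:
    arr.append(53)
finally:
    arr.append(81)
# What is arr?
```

Step-by-step execution trace:
1. try: `arr.append(9)` → arr = [9].
2. `z = None.split()` raises AttributeError.
3. `except ValueError` does not match AttributeError; skipped.
4. `except AttributeError` matches → `arr.append(53)` → arr = [9, 53].
5. finally always runs: `arr.append(81)` → arr = [9, 53, 81].
Result: [9, 53, 81]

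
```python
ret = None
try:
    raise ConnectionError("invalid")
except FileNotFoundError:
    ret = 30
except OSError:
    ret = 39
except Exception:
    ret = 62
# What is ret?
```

Step-by-step execution trace:
1. `raise ConnectionError(...)` raises ConnectionError.
2. `except FileNotFoundError` does not match (ConnectionError is not a subclass of FileNotFoundError); skipped.
3. `except OSError` matches (ConnectionError is a subclass of OSError) → ret = 39.
4. `except Exception` is not reached.
Result: 39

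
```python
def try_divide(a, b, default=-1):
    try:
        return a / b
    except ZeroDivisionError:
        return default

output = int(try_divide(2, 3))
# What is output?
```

Step-by-step execution trace:
1. `try_divide(2, 3)` enters try: `return 2 / 3` → returns 0.6666666666666666. No exception raised.
2. `except ZeroDivisionError` is skipped.
3. `int(0.6666666666666666)` → 0 → output = 0.
Result: 0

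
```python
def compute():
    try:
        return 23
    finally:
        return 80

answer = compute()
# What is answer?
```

Step-by-step execution trace:
1. `compute()` enters try: `return 23` sets pending return value 23.
2. Before returning, `finally: return 80` runs and overrides the pending return.
3. compute() returns 80 → answer = 80.
Result: 80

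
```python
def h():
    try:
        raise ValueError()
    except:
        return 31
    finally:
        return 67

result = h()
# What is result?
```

Step-by-step execution trace:
1. `h()` enters try: `raise ValueError()` raises ValueError.
2. bare `except` matches → `return 31` sets pending return value 31.
3. Before returning, `finally: return 67` runs and overrides the pending return.
4. h() returns 67 → result = 67.
Result: 67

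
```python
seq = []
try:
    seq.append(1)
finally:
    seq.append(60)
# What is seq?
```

Step-by-step execution trace:
1. try: `seq.append(1)` → seq = [1].
2. The try body completes without raising.
3. finally always runs: `seq.append(60)` → seq = [1, 60].
Result: [1, 60]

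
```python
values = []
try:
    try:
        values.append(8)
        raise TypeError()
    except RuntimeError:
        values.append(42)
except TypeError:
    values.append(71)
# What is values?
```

Step-by-step execution trace:
1. Inner try: `values.append(8)` → values = [8].
2. `raise TypeError()` raises TypeError.
3. Inner `except RuntimeError` does not match TypeError; exception propagates to outer try.
4. Outer `except TypeError` matches → `values.append(71)` → values = [8, 71].
Result: [8, 71]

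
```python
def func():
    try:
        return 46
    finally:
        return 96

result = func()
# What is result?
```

Step-by-step execution trace:
1. `func()` enters try: `return 46` sets pending return value 46.
2. Before returning, `finally: return 96` runs and overrides the pending return.
3. func() returns 96 → result = 96.
Result: 96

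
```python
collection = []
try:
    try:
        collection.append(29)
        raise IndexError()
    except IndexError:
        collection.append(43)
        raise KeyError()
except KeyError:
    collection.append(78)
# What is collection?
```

Step-by-step execution trace:
1. Inner try: `collection.append(29)` → collection = [29].
2. `raise IndexError()` raises IndexError.
3. Inner `except IndexError` matches → `collection.append(43)` → collection = [29, 43].
4. `raise KeyError()` raises KeyError; propagates to outer try.
5. Outer `except KeyError` matches → `collection.append(78)` → collection = [29, 43, 78].
Result: [29, 43, 78]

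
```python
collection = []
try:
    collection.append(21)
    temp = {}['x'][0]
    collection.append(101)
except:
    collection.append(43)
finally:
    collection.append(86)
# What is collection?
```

Step-by-step execution trace:
1. try: `collection.append(21)` → collection = [21].
2. `temp = {}['x'][0]` raises KeyError; `collection.append(101)` is not reached.
3. bare `except` matches → `collection.append(43)` → collection = [21, 43].
4. finally always runs: `collection.append(86)` → collection = [21, 43, 86].
Result: [21, 43, 86]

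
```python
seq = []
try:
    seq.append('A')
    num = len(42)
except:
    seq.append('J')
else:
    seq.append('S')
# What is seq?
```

Step-by-step execution trace:
1. try: `seq.append('A')` → seq = ['A'].
2. `num = len(42)` raises TypeError.
3. bare `except` matches → `seq.append('J')` → seq = ['A', 'J'].
4. `else` is skipped (an exception was raised).
Result: ['A', 'J']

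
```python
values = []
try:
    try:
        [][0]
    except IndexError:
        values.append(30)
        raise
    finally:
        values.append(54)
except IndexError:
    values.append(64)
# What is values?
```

Step-by-step execution trace:
1. Inner try: `[][0]` raises IndexError.
2. Inner `except IndexError` matches → `values.append(30)` → values = [30].
3. bare `raise` re-raises IndexError.
4. Inner `finally` runs during unwinding: `values.append(54)` → values = [30, 54].
5. Outer `except IndexError` matches → `values.append(64)` → values = [30, 54, 64].
Result: [30, 54, 64]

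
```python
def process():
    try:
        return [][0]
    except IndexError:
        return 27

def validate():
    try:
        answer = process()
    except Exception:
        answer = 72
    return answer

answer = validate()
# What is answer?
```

Step-by-step execution trace:
1. `validate()` calls `process()`.
2. In process: `[][0]` raises IndexError; `except IndexError` catches it → returns 27.
3. In validate: `answer = process()` → answer = 27. No exception reaches validate.
4. `except Exception` is skipped; validate returns 27.
5. answer = 27.
Result: 27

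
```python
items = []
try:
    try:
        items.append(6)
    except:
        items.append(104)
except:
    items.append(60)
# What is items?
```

Step-by-step execution trace:
1. Inner try: `items.append(6)` → items = [6]. No exception raised.
2. Inner `except` is skipped.
3. Inner try completes normally; outer `except` is skipped.
Result: [6]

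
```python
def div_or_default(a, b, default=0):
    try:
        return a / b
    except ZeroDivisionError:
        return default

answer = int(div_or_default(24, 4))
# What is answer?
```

Step-by-step execution trace:
1. `div_or_default(24, 4)` enters try: `return 24 / 4` → returns 6.0. No exception raised.
2. `except ZeroDivisionError` is skipped.
3. `int(6.0)` → 6 → answer = 6.
Result: 6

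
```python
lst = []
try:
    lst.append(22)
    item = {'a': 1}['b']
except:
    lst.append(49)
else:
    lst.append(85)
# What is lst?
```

Step-by-step execution trace:
1. try: `lst.append(22)` → lst = [22].
2. `item = {'a': 1}['b']` raises KeyError.
3. bare `except` matches → `lst.append(49)` → lst = [22, 49].
4. `else` is skipped (an exception was raised).
Result: [22, 49]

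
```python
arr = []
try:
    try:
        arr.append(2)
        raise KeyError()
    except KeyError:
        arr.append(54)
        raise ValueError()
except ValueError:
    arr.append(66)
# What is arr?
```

Step-by-step execution trace:
1. Inner try: `arr.append(2)` → arr = [2].
2. `raise KeyError()` raises KeyError.
3. Inner `except KeyError` matches → `arr.append(54)` → arr = [2, 54].
4. `raise ValueError()` raises ValueError; propagates to outer try.
5. Outer `except ValueError` matches → `arr.append(66)` → arr = [2, 54, 66].
Result: [2, 54, 66]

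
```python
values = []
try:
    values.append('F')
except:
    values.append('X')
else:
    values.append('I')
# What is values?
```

Step-by-step execution trace:
1. try: `values.append('F')` → values = ['F']. No exception raised.
2. `except` is skipped.
3. `else` runs (try completed without exception): `values.append('I')` → values = ['F', 'I'].
Result: ['F', 'I']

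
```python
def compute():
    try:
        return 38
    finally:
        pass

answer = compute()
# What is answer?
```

Step-by-step execution trace:
1. `compute()` enters try: `return 38` sets pending return value 38.
2. Before returning, `finally: pass` runs (no effect).
3. compute() returns 38 → answer = 38.
Result: 38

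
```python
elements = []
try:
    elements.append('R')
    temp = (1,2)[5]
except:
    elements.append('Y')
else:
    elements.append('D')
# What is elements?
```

Step-by-step execution trace:
1. try: `elements.append('R')` → elements = ['R'].
2. `temp = (1,2)[5]` raises IndexError.
3. bare `except` matches → `elements.append('Y')` → elements = ['R', 'Y'].
4. `else` is skipped (an exception was raised).
Result: ['R', 'Y']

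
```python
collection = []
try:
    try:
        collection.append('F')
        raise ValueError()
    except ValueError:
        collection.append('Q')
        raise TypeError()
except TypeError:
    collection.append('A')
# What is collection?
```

Step-by-step execution trace:
1. Inner try: `collection.append('F')` → collection = ['F'].
2. `raise ValueError()` raises ValueError.
3. Inner `except ValueError` matches → `collection.append('Q')` → collection = ['F', 'Q'].
4. `raise TypeError()` raises TypeError; propagates to outer try.
5. Outer `except TypeError` matches → `collection.append('A')` → collection = ['F', 'Q', 'A'].
Result: ['F', 'Q', 'A']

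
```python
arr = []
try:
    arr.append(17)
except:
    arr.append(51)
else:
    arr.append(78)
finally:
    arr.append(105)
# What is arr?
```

Step-by-step execution trace:
1. try: `arr.append(17)` → arr = [17]. No exception raised.
2. `except` is skipped.
3. `else` runs: `arr.append(78)` → arr = [17, 78].
4. `finally` always runs: `arr.append(105)` → arr = [17, 78, 105].
Result: [17, 78, 105]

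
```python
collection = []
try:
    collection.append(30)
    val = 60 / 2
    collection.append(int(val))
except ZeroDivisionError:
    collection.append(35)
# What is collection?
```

Step-by-step execution trace:
1. try: `collection.append(30)` → collection = [30].
2. `val = 60 / 2` → val = 30.0. No exception raised.
3. `collection.append(int(val))` → collection = [30, 30].
4. `except ZeroDivisionError` is skipped (no exception was raised).
Result: [30, 30]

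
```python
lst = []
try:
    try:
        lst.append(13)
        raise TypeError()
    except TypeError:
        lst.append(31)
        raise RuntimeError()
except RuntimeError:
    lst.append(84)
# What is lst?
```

Step-by-step execution trace:
1. Inner try: `lst.append(13)` → lst = [13].
2. `raise TypeError()` raises TypeError.
3. Inner `except TypeError` matches → `lst.append(31)` → lst = [13, 31].
4. `raise RuntimeError()` raises RuntimeError; propagates to outer try.
5. Outer `except RuntimeError` matches → `lst.append(84)` → lst = [13, 31, 84].
Result: [13, 31, 84]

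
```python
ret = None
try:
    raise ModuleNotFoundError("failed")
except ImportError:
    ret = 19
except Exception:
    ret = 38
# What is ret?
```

Step-by-step execution trace:
1. `raise ModuleNotFoundError(...)` raises ModuleNotFoundError.
2. `except ImportError` matches (ModuleNotFoundError is a subclass of ImportError) → ret = 19.
3. `except Exception` is not reached.
Result: 19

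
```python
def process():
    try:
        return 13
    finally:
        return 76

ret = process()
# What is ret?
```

Step-by-step execution trace:
1. `process()` enters try: `return 13` sets pending return value 13.
2. Before returning, `finally: return 76` runs and overrides the pending return.
3. process() returns 76 → ret = 76.
Result: 76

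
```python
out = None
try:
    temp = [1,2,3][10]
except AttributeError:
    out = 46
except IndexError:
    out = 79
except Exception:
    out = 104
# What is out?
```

Step-by-step execution trace:
1. `temp = [1,2,3][10]` raises IndexError.
2. `except AttributeError` does not match IndexError; skipped.
3. `except IndexError` matches → out = 79.
4. Remaining except clauses are skipped.
Result: 79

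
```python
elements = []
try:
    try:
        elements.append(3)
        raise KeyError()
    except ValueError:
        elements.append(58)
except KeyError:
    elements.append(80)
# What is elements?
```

Step-by-step execution trace:
1. Inner try: `elements.append(3)` → elements = [3].
2. `raise KeyError()` raises KeyError.
3. Inner `except ValueError` does not match KeyError; exception propagates to outer try.
4. Outer `except KeyError` matches → `elements.append(80)` → elements = [3, 80].
Result: [3, 80]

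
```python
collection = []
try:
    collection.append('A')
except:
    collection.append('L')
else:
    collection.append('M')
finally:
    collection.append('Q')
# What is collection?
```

Step-by-step execution trace:
1. try: `collection.append('A')` → collection = ['A']. No exception raised.
2. `except` is skipped.
3. `else` runs: `collection.append('M')` → collection = ['A', 'M'].
4. `finally` always runs: `collection.append('Q')` → collection = ['A', 'M', 'Q'].
Result: ['A', 'M', 'Q']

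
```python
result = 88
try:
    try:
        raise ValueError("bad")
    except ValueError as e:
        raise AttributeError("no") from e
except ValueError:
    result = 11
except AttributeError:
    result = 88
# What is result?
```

Step-by-step execution trace:
1. Inner try raises ValueError; inner `except ValueError as e` catches it.
2. `raise AttributeError(...) from e` raises AttributeError (ValueError is attached as __cause__, but only AttributeError is active).
3. Outer `except ValueError` does not match AttributeError; skipped.
4. Outer `except AttributeError` matches → result = 88.
Result: 88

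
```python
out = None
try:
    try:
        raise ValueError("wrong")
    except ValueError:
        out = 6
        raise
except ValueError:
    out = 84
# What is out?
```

Step-by-step execution trace:
1. Inner try: `raise ValueError("wrong")` raises ValueError.
2. Inner `except ValueError` matches → out = 6.
3. bare `raise` re-raises the same ValueError.
4. Outer `except ValueError` matches → out = 84.
Result: 84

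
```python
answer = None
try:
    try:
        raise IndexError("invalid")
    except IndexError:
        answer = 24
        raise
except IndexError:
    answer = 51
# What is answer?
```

Step-by-step execution trace:
1. Inner try: `raise IndexError("invalid")` raises IndexError.
2. Inner `except IndexError` matches → answer = 24.
3. bare `raise` re-raises the same IndexError.
4. Outer `except IndexError` matches → answer = 51.
Result: 51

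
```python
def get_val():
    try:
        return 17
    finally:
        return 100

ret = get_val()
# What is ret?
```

Step-by-step execution trace:
1. `get_val()` enters try: `return 17` sets pending return value 17.
2. Before returning, `finally: return 100` runs and overrides the pending return.
3. get_val() returns 100 → ret = 100.
Result: 100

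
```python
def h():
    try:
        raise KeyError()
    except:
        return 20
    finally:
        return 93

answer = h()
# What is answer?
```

Step-by-step execution trace:
1. `h()` enters try: `raise KeyError()` raises KeyError.
2. bare `except` matches → `return 20` sets pending return value 20.
3. Before returning, `finally: return 93` runs and overrides the pending return.
4. h() returns 93 → answer = 93.
Result: 93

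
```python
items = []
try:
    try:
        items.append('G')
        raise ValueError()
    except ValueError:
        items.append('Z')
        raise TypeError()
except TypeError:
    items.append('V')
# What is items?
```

Step-by-step execution trace:
1. Inner try: `items.append('G')` → items = ['G'].
2. `raise ValueError()` raises ValueError.
3. Inner `except ValueError` matches → `items.append('Z')` → items = ['G', 'Z'].
4. `raise TypeError()` raises TypeError; propagates to outer try.
5. Outer `except TypeError` matches → `items.append('V')` → items = ['G', 'Z', 'V'].
Result: ['G', 'Z', 'V']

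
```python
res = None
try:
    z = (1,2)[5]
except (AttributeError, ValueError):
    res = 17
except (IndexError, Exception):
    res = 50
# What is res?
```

Step-by-step execution trace:
1. `z = (1,2)[5]` raises IndexError.
2. `except (AttributeError, ValueError)` does not match IndexError; skipped.
3. `except (IndexError, Exception)` matches (IndexError is in the tuple) → res = 50.
Result: 50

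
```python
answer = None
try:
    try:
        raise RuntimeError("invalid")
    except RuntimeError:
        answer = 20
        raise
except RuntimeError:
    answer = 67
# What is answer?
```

Step-by-step execution trace:
1. Inner try: `raise RuntimeError("invalid")` raises RuntimeError.
2. Inner `except RuntimeError` matches → answer = 20.
3. bare `raise` re-raises the same RuntimeError.
4. Outer `except RuntimeError` matches → answer = 67.
Result: 67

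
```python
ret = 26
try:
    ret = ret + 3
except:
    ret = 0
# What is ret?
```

Step-by-step execution trace:
1. ret starts at 26.
2. try: `ret = ret + 3` → ret = 29. No exception raised.
3. `except` is skipped.
Result: 29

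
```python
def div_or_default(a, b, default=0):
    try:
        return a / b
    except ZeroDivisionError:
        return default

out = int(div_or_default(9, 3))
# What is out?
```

Step-by-step execution trace:
1. `div_or_default(9, 3)` enters try: `return 9 / 3` → returns 3.0. No exception raised.
2. `except ZeroDivisionError` is skipped.
3. `int(3.0)` → 3 → out = 3.
Result: 3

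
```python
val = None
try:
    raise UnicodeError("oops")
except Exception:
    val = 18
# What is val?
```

Step-by-step execution trace:
1. `raise UnicodeError(...)` raises UnicodeError.
2. `except Exception` matches (UnicodeError is a subclass of Exception) → val = 18.
Result: 18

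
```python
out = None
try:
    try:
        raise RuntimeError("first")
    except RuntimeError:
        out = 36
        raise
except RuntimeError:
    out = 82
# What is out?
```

Step-by-step execution trace:
1. Inner try: `raise RuntimeError("first")` raises RuntimeError.
2. Inner `except RuntimeError` matches → out = 36.
3. bare `raise` re-raises the same RuntimeError.
4. Outer `except RuntimeError` matches → out = 82.
Result: 82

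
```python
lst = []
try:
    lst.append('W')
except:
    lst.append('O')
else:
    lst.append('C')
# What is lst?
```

Step-by-step execution trace:
1. try: `lst.append('W')` → lst = ['W']. No exception raised.
2. `except` is skipped.
3. `else` runs (try completed without exception): `lst.append('C')` → lst = ['W', 'C'].
Result: ['W', 'C']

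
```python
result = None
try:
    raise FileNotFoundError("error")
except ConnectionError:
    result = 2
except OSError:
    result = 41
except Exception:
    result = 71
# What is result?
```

Step-by-step execution trace:
1. `raise FileNotFoundError(...)` raises FileNotFoundError.
2. `except ConnectionError` does not match (FileNotFoundError is not a subclass of ConnectionError); skipped.
3. `except OSError` matches (FileNotFoundError is a subclass of OSError) → result = 41.
4. `except Exception` is not reached.
Result: 41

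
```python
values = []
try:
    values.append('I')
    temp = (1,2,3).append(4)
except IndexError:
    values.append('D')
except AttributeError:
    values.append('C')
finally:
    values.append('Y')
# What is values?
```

Step-by-step execution trace:
1. try: `values.append('I')` → values = ['I'].
2. `temp = (1,2,3).append(4)` raises AttributeError.
3. `except IndexError` does not match AttributeError; skipped.
4. `except AttributeError` matches → `values.append('C')` → values = ['I', 'C'].
5. finally always runs: `values.append('Y')` → values = ['I', 'C', 'Y'].
Result: ['I', 'C', 'Y']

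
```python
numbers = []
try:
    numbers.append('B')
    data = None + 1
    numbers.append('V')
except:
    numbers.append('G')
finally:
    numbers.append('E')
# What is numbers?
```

Step-by-step execution trace:
1. try: `numbers.append('B')` → numbers = ['B'].
2. `data = None + 1` raises TypeError; `numbers.append('V')` is not reached.
3. bare `except` matches → `numbers.append('G')` → numbers = ['B', 'G'].
4. finally always runs: `numbers.append('E')` → numbers = ['B', 'G', 'E'].
Result: ['B', 'G', 'E']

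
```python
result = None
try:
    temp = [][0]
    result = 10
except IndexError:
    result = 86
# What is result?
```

Step-by-step execution trace:
1. `temp = [][0]` raises IndexError.
2. `result = 10` is not reached.
3. `except IndexError` matches → result = 86.
Result: 86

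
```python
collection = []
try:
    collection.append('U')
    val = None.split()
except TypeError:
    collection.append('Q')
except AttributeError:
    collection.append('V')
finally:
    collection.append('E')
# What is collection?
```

Step-by-step execution trace:
1. try: `collection.append('U')` → collection = ['U'].
2. `val = None.split()` raises AttributeError.
3. `except TypeError` does not match AttributeError; skipped.
4. `except AttributeError` matches → `collection.append('V')` → collection = ['U', 'V'].
5. finally always runs: `collection.append('E')` → collection = ['U', 'V', 'E'].
Result: ['U', 'V', 'E']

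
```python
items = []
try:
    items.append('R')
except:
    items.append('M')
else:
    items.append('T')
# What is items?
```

Step-by-step execution trace:
1. try: `items.append('R')` → items = ['R']. No exception raised.
2. `except` is skipped.
3. `else` runs (try completed without exception): `items.append('T')` → items = ['R', 'T'].
Result: ['R', 'T']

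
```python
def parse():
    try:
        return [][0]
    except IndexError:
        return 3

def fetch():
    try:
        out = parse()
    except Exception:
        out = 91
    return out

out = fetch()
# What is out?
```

Step-by-step execution trace:
1. `fetch()` calls `parse()`.
2. In parse: `[][0]` raises IndexError; `except IndexError` catches it → returns 3.
3. In fetch: `out = parse()` → out = 3. No exception reaches fetch.
4. `except Exception` is skipped; fetch returns 3.
5. out = 3.
Result: 3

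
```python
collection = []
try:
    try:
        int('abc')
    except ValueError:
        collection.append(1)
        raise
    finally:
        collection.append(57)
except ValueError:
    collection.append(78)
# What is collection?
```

Step-by-step execution trace:
1. Inner try: `int('abc')` raises ValueError.
2. Inner `except ValueError` matches → `collection.append(1)` → collection = [1].
3. bare `raise` re-raises ValueError.
4. Inner `finally` runs during unwinding: `collection.append(57)` → collection = [1, 57].
5. Outer `except ValueError` matches → `collection.append(78)` → collection = [1, 57, 78].
Result: [1, 57, 78]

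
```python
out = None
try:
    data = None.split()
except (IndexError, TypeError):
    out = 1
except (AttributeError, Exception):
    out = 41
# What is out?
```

Step-by-step execution trace:
1. `data = None.split()` raises AttributeError.
2. `except (IndexError, TypeError)` does not match AttributeError; skipped.
3. `except (AttributeError, Exception)` matches (AttributeError is in the tuple) → out = 41.
Result: 41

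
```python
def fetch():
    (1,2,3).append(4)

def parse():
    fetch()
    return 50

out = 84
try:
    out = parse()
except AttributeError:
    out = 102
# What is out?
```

Step-by-step execution trace:
1. out starts at 84.
2. try: `parse()` calls `fetch()`.
3. `fetch()` evaluates `(1,2,3).append(4)`, which raises AttributeError; it propagates through parse (uncaught).
4. `return 50` in parse is not reached; the assignment to out does not complete.
5. `except AttributeError` matches → out = 102.
Result: 102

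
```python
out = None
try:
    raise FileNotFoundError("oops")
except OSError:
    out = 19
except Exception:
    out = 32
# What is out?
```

Step-by-step execution trace:
1. `raise FileNotFoundError(...)` raises FileNotFoundError.
2. `except OSError` matches (FileNotFoundError is a subclass of OSError) → out = 19.
3. `except Exception` is not reached.
Result: 19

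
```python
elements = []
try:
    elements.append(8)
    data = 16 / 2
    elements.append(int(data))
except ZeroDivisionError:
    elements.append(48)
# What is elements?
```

Step-by-step execution trace:
1. try: `elements.append(8)` → elements = [8].
2. `data = 16 / 2` → data = 8.0. No exception raised.
3. `elements.append(int(data))` → elements = [8, 8].
4. `except ZeroDivisionError` is skipped (no exception was raised).
Result: [8, 8]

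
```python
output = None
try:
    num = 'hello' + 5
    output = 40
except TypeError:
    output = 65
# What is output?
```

Step-by-step execution trace:
1. `num = 'hello' + 5` raises TypeError.
2. `output = 40` is not reached.
3. `except TypeError` matches → output = 65.
Result: 65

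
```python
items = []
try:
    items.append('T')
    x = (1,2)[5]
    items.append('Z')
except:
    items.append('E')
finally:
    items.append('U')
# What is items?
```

Step-by-step execution trace:
1. try: `items.append('T')` → items = ['T'].
2. `x = (1,2)[5]` raises IndexError; `items.append('Z')` is not reached.
3. bare `except` matches → `items.append('E')` → items = ['T', 'E'].
4. finally always runs: `items.append('U')` → items = ['T', 'E', 'U'].
Result: ['T', 'E', 'U']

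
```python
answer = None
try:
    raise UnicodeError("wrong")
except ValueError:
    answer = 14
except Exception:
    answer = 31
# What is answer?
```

Step-by-step execution trace:
1. `raise UnicodeError(...)` raises UnicodeError.
2. `except ValueError` matches (UnicodeError is a subclass of ValueError) → answer = 14.
3. `except Exception` is not reached.
Result: 14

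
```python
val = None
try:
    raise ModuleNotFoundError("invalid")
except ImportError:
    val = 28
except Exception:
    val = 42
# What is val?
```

Step-by-step execution trace:
1. `raise ModuleNotFoundError(...)` raises ModuleNotFoundError.
2. `except ImportError` matches (ModuleNotFoundError is a subclass of ImportError) → val = 28.
3. `except Exception` is not reached.
Result: 28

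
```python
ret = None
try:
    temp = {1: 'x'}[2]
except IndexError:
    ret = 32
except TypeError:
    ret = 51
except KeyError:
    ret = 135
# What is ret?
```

Step-by-step execution trace:
1. `temp = {1: 'x'}[2]` raises KeyError.
2. `except IndexError` does not match KeyError; skipped.
3. `except TypeError` does not match KeyError; skipped.
4. `except KeyError` matches → ret = 135.
Result: 135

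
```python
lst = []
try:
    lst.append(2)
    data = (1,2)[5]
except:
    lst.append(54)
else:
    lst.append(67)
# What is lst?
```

Step-by-step execution trace:
1. try: `lst.append(2)` → lst = [2].
2. `data = (1,2)[5]` raises IndexError.
3. bare `except` matches → `lst.append(54)` → lst = [2, 54].
4. `else` is skipped (an exception was raised).
Result: [2, 54]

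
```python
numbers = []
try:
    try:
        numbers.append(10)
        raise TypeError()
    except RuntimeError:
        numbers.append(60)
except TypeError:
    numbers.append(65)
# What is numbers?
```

Step-by-step execution trace:
1. Inner try: `numbers.append(10)` → numbers = [10].
2. `raise TypeError()` raises TypeError.
3. Inner `except RuntimeError` does not match TypeError; exception propagates to outer try.
4. Outer `except TypeError` matches → `numbers.append(65)` → numbers = [10, 65].
Result: [10, 65]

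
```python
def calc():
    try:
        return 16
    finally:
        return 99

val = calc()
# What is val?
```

Step-by-step execution trace:
1. `calc()` enters try: `return 16` sets pending return value 16.
2. Before returning, `finally: return 99` runs and overrides the pending return.
3. calc() returns 99 → val = 99.
Result: 99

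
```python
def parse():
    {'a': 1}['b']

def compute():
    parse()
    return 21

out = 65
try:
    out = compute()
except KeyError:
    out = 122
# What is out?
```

Step-by-step execution trace:
1. out starts at 65.
2. try: `compute()` calls `parse()`.
3. `parse()` evaluates `{'a': 1}['b']`, which raises KeyError; it propagates through compute (uncaught).
4. `return 21` in compute is not reached; the assignment to out does not complete.
5. `except KeyError` matches → out = 122.
Result: 122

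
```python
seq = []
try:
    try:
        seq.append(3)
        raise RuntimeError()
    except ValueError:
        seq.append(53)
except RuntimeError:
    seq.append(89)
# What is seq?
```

Step-by-step execution trace:
1. Inner try: `seq.append(3)` → seq = [3].
2. `raise RuntimeError()` raises RuntimeError.
3. Inner `except ValueError` does not match RuntimeError; exception propagates to outer try.
4. Outer `except RuntimeError` matches → `seq.append(89)` → seq = [3, 89].
Result: [3, 89]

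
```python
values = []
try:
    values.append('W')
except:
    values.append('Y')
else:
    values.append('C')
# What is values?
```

Step-by-step execution trace:
1. try: `values.append('W')` → values = ['W']. No exception raised.
2. `except` is skipped.
3. `else` runs (try completed without exception): `values.append('C')` → values = ['W', 'C'].
Result: ['W', 'C']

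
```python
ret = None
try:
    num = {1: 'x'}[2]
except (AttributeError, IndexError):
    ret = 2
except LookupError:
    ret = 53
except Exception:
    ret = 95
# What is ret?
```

Step-by-step execution trace:
1. `num = {1: 'x'}[2]` raises KeyError.
2. `except (AttributeError, IndexError)` does not match KeyError; skipped.
3. `except LookupError` matches (KeyError is a subclass of LookupError) → ret = 53.
4. `except Exception` is not reached.
Result: 53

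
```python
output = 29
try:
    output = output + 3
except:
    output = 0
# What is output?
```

Step-by-step execution trace:
1. output starts at 29.
2. try: `output = output + 3` → output = 32. No exception raised.
3. `except` is skipped.
Result: 32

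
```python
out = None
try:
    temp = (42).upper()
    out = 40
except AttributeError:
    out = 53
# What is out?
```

Step-by-step execution trace:
1. `temp = (42).upper()` raises AttributeError.
2. `out = 40` is not reached.
3. `except AttributeError` matches → out = 53.
Result: 53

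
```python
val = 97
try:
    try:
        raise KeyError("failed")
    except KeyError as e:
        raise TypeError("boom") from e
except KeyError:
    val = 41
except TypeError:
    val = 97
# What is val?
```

Step-by-step execution trace:
1. Inner try raises KeyError; inner `except KeyError as e` catches it.
2. `raise TypeError(...) from e` raises TypeError (KeyError is attached as __cause__, but only TypeError is active).
3. Outer `except KeyError` does not match TypeError; skipped.
4. Outer `except TypeError` matches → val = 97.
Result: 97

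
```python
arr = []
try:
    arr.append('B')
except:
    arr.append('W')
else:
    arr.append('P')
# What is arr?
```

Step-by-step execution trace:
1. try: `arr.append('B')` → arr = ['B']. No exception raised.
2. `except` is skipped.
3. `else` runs (try completed without exception): `arr.append('P')` → arr = ['B', 'P'].
Result: ['B', 'P']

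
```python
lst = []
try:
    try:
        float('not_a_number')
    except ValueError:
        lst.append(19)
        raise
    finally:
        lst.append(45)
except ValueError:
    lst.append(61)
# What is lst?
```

Step-by-step execution trace:
1. Inner try: `float('not_a_number')` raises ValueError.
2. Inner `except ValueError` matches → `lst.append(19)` → lst = [19].
3. bare `raise` re-raises ValueError.
4. Inner `finally` runs during unwinding: `lst.append(45)` → lst = [19, 45].
5. Outer `except ValueError` matches → `lst.append(61)` → lst = [19, 45, 61].
Result: [19, 45, 61]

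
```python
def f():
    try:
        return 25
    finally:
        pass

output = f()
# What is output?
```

Step-by-step execution trace:
1. `f()` enters try: `return 25` sets pending return value 25.
2. Before returning, `finally: pass` runs (no effect).
3. f() returns 25 → output = 25.
Result: 25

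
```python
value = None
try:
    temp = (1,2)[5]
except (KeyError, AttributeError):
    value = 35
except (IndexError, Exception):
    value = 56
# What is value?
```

Step-by-step execution trace:
1. `temp = (1,2)[5]` raises IndexError.
2. `except (KeyError, AttributeError)` does not match IndexError; skipped.
3. `except (IndexError, Exception)` matches (IndexError is in the tuple) → value = 56.
Result: 56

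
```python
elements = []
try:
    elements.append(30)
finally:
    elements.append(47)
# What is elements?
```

Step-by-step execution trace:
1. try: `elements.append(30)` → elements = [30].
2. The try body completes without raising.
3. finally always runs: `elements.append(47)` → elements = [30, 47].
Result: [30, 47]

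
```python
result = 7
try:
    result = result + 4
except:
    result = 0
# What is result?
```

Step-by-step execution trace:
1. result starts at 7.
2. try: `result = result + 4` → result = 11. No exception raised.
3. `except` is skipped.
Result: 11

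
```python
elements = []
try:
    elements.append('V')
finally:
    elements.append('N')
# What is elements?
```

Step-by-step execution trace:
1. try: `elements.append('V')` → elements = ['V'].
2. The try body completes without raising.
3. finally always runs: `elements.append('N')` → elements = ['V', 'N'].
Result: ['V', 'N']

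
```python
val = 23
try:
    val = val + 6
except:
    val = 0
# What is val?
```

Step-by-step execution trace:
1. val starts at 23.
2. try: `val = val + 6` → val = 29. No exception raised.
3. `except` is skipped.
Result: 29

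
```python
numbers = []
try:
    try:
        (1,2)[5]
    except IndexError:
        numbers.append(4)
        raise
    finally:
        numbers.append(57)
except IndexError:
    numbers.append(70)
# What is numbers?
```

Step-by-step execution trace:
1. Inner try: `(1,2)[5]` raises IndexError.
2. Inner `except IndexError` matches → `numbers.append(4)` → numbers = [4].
3. bare `raise` re-raises IndexError.
4. Inner `finally` runs during unwinding: `numbers.append(57)` → numbers = [4, 57].
5. Outer `except IndexError` matches → `numbers.append(70)` → numbers = [4, 57, 70].
Result: [4, 57, 70]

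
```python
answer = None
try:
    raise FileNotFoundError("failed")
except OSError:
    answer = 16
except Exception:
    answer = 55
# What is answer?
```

Step-by-step execution trace:
1. `raise FileNotFoundError(...)` raises FileNotFoundError.
2. `except OSError` matches (FileNotFoundError is a subclass of OSError) → answer = 16.
3. `except Exception` is not reached.
Result: 16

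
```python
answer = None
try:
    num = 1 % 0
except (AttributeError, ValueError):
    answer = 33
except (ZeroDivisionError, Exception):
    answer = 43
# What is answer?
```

Step-by-step execution trace:
1. `num = 1 % 0` raises ZeroDivisionError.
2. `except (AttributeError, ValueError)` does not match ZeroDivisionError; skipped.
3. `except (ZeroDivisionError, Exception)` matches (ZeroDivisionError is in the tuple) → answer = 43.
Result: 43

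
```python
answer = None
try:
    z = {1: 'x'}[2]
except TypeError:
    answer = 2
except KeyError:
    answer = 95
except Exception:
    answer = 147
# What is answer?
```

Step-by-step execution trace:
1. `z = {1: 'x'}[2]` raises KeyError.
2. `except TypeError` does not match KeyError; skipped.
3. `except KeyError` matches → answer = 95.
4. Remaining except clauses are skipped.
Result: 95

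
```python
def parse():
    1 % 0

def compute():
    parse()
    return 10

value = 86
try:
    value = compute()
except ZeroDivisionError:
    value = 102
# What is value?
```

Step-by-step execution trace:
1. value starts at 86.
2. try: `compute()` calls `parse()`.
3. `parse()` evaluates `1 % 0`, which raises ZeroDivisionError; it propagates through compute (uncaught).
4. `return 10` in compute is not reached; the assignment to value does not complete.
5. `except ZeroDivisionError` matches → value = 102.
Result: 102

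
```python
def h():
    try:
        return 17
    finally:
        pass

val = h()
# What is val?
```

Step-by-step execution trace:
1. `h()` enters try: `return 17` sets pending return value 17.
2. Before returning, `finally: pass` runs (no effect).
3. h() returns 17 → val = 17.
Result: 17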